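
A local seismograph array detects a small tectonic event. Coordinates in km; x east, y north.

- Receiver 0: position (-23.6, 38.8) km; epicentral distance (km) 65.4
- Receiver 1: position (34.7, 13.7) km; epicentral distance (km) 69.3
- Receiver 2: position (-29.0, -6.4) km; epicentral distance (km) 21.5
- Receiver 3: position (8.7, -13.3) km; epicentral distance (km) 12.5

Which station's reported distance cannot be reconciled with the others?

Solve using three stations at a time. Using Receiver 0, Receiver 1, Receiver 2 (subtract circle equations pairwise → linear system) gives (x, y) ≈ (-21.7, -26.6).
Distances from that point to each station vs reported:
  Receiver 0: calculated 65.4 vs reported 65.4 → residual 0.0 km
  Receiver 1: calculated 69.3 vs reported 69.3 → residual 0.0 km
  Receiver 2: calculated 21.4 vs reported 21.5 → residual 0.1 km
  Receiver 3: calculated 33.2 vs reported 12.5 → residual 20.7 km
Receiver 0, Receiver 1, Receiver 2 are mutually consistent (residuals ≈ 0); Receiver 3 is off by 20.7 km.

Receiver 3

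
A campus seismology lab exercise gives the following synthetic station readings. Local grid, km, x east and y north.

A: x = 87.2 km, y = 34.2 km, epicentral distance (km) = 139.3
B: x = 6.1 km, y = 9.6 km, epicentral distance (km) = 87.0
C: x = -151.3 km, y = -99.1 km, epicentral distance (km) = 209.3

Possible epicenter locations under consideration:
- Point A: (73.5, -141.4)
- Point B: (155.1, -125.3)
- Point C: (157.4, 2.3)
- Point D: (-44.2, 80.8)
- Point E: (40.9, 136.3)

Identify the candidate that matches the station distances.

For each candidate, compare |candidate − station| to the reported distance:
Point A: residuals A 36.8, B 78.4, C 19.4 → max 78.4 km
Point B: residuals A 34.1, B 114.0, C 98.2 → max 114.0 km
Point C: residuals A 62.2, B 64.5, C 115.6 → max 115.6 km
Point D: residuals A 0.1, B 0.2, C 0.1 → max 0.2 km
Point E: residuals A 27.2, B 44.4, C 94.6 → max 94.6 km
Only Point D has all residuals ≈ 0.

Point D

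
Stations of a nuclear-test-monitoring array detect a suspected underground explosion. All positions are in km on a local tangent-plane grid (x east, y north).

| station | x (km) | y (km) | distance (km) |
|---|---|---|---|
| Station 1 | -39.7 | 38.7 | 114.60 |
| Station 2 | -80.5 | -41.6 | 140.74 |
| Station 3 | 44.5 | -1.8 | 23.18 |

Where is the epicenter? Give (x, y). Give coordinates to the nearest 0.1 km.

58.6 km east, -20.2 km north

Circle about each station: (x + 39.7)² + (y − 38.7)² = 114.60²; (x + 80.5)² + (y + 41.6)² = 140.74²; (x − 44.5)² + (y + 1.8)² = 23.18².
Subtracting pairs of circle equations eliminates x²+y² and gives linear equations (the radical axes):
-81.6 x − 160.6 y = -1537.56
168.4 x − 81.0 y = 11505.56
Solving the 2×2 system: x ≈ 58.6, y ≈ -20.2 km.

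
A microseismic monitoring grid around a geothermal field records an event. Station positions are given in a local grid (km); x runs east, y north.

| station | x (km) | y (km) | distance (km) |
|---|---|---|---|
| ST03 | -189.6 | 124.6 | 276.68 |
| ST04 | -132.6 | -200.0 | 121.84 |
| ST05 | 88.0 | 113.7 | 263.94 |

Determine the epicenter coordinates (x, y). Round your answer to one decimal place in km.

(-47.5, -112.8)

Circle about each station: (x + 189.6)² + (y − 124.6)² = 276.68²; (x + 132.6)² + (y + 200.0)² = 121.84²; (x − 88.0)² + (y − 113.7)² = 263.94².
Subtracting the ST03 equation from the ST04 and ST05 equations removes the quadratic terms:
114.0 x − 649.2 y = 67816.28
555.2 x − 21.8 y = -23914.13
Solving the 2×2 system: x ≈ -47.5, y ≈ -112.8 km.
Check against ST03 (with the unrounded x, y): √((x + 189.6)²+(y − 124.6)²) = 276.68 ≈ 276.68 km. ✓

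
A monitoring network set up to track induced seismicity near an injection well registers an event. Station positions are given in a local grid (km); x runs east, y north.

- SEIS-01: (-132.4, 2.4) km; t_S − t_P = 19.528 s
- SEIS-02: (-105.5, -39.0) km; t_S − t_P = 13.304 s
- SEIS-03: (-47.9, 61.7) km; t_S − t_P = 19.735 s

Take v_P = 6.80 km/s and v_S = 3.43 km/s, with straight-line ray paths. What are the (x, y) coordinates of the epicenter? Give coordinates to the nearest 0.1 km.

-19.5 km east, -71.9 km north

Distance from S−P lag: d = Δt · v_P v_S / (v_P − v_S) = Δt · (6.80·3.43)/(6.80−3.43) ≈ 6.9211·Δt.
So d_SEIS-01 = 135.15, d_SEIS-02 = 92.08, d_SEIS-03 = 136.59 km.
Circle about each station: (x + 132.4)² + (y − 2.4)² = 135.15²; (x + 105.5)² + (y + 39.0)² = 92.08²; (x + 47.9)² + (y − 61.7)² = 136.59².
Subtracting the SEIS-01 equation from the SEIS-02 and SEIS-03 equations removes the quadratic terms:
53.8 x − 82.8 y = 4902.53
169.0 x + 118.6 y = -11825.53
Solving the 2×2 system: x ≈ -19.5, y ≈ -71.9 km.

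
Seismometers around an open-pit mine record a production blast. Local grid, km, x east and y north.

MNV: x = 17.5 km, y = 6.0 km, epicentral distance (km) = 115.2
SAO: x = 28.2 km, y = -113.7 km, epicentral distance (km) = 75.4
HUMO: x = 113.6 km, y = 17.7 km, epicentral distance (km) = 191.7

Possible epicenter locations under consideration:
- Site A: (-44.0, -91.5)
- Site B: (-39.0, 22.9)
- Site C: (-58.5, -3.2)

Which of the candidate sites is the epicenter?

Site A

For each candidate, compare |candidate − station| to the reported distance:
Site A: residuals MNV 0.1, SAO 0.1, HUMO 0.0 → max 0.1 km
Site B: residuals MNV 56.2, SAO 76.8, HUMO 39.0 → max 76.8 km
Site C: residuals MNV 38.6, SAO 65.1, HUMO 18.3 → max 65.1 km
Only Site A has all residuals ≈ 0.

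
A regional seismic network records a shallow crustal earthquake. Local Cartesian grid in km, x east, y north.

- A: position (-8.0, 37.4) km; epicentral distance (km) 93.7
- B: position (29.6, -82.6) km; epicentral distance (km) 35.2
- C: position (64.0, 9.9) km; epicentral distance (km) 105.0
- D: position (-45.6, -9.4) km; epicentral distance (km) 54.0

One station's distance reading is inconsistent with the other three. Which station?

Solve using three stations at a time. Using A, C, D (subtract circle equations pairwise → linear system) gives (x, y) ≈ (-17.9, -55.8).
Distances from that point to each station vs reported:
  A: calculated 93.7 vs reported 93.7 → residual 0.0 km
  B: calculated 54.6 vs reported 35.2 → residual 19.4 km
  C: calculated 105.0 vs reported 105.0 → residual 0.0 km
  D: calculated 54.0 vs reported 54.0 → residual 0.0 km
A, C, D are mutually consistent (residuals ≈ 0); B is off by 19.4 km.

B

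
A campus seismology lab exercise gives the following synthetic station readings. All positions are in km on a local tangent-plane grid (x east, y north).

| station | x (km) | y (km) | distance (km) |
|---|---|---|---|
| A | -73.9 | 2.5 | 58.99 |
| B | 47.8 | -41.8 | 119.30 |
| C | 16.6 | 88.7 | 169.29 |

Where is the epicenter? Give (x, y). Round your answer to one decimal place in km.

Circle about each station: (x + 73.9)² + (y − 2.5)² = 58.99²; (x − 47.8)² + (y + 41.8)² = 119.30²; (x − 16.6)² + (y − 88.7)² = 169.29².
Subtracting the A equation from the B and C equations removes the quadratic terms:
243.4 x − 88.6 y = -12188.05
181.0 x + 172.4 y = -22503.49
Solving the 2×2 system: x ≈ -70.6, y ≈ -56.4 km.
Check against A (with the unrounded x, y): √((x + 73.9)²+(y − 2.5)²) = 59.00 ≈ 58.99 km. ✓

-70.6 km east, -56.4 km north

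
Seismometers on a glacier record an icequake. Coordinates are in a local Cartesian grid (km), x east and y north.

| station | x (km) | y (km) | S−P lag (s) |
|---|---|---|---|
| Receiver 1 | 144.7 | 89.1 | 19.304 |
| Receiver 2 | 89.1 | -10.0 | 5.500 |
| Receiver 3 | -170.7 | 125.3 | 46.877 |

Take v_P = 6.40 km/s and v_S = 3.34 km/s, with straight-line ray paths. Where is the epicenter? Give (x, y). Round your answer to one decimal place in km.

(111.1, -41.5)

Distance from S−P lag: d = Δt · v_P v_S / (v_P − v_S) = Δt · (6.40·3.34)/(6.40−3.34) ≈ 6.9856·Δt.
So d_Receiver 1 = 134.85, d_Receiver 2 = 38.42, d_Receiver 3 = 327.46 km.
Circle about each station: (x − 144.7)² + (y − 89.1)² = 134.85²; (x − 89.1)² + (y + 10.0)² = 38.42²; (x + 170.7)² + (y − 125.3)² = 327.46².
Subtracting the Receiver 1 equation from the Receiver 2 and Receiver 3 equations removes the quadratic terms:
-111.2 x − 198.2 y = -4129.66
-630.8 x + 72.4 y = -73083.85
Solving the 2×2 system: x ≈ 111.1, y ≈ -41.5 km.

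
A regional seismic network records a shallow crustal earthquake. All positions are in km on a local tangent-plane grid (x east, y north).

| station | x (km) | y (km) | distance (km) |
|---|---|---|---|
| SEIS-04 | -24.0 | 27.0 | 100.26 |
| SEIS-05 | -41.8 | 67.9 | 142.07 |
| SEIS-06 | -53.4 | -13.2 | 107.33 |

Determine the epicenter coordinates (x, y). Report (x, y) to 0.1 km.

(50.5, -40.1)

Circle about each station: (x + 24.0)² + (y − 27.0)² = 100.26²; (x + 41.8)² + (y − 67.9)² = 142.07²; (x + 53.4)² + (y + 13.2)² = 107.33².
Subtracting pairs of circle equations eliminates x²+y² and gives linear equations (the radical axes):
-35.6 x + 81.8 y = -5079.17
-58.8 x − 80.4 y = 253.14
Solving the 2×2 system: x ≈ 50.5, y ≈ -40.1 km.
Check against SEIS-04 (with the unrounded x, y): √((x + 24.0)²+(y − 27.0)²) = 100.29 ≈ 100.26 km. ✓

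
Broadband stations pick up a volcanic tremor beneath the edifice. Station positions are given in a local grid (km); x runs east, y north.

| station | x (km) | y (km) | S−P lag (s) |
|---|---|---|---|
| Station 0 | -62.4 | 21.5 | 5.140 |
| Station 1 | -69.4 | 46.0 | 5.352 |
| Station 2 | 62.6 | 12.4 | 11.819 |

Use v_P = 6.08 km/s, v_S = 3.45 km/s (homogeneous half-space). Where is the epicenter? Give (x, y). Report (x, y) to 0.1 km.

Distance from S−P lag: d = Δt · v_P v_S / (v_P − v_S) = Δt · (6.08·3.45)/(6.08−3.45) ≈ 7.9757·Δt.
So d_Station 0 = 40.99, d_Station 1 = 42.69, d_Station 2 = 94.26 km.
Circle about each station: (x + 62.4)² + (y − 21.5)² = 40.99²; (x + 69.4)² + (y − 46.0)² = 42.69²; (x − 62.6)² + (y − 12.4)² = 94.26².
Subtracting the Station 0 equation from the Station 1 and Station 2 equations removes the quadratic terms:
-14.0 x + 49.0 y = 2434.09
250.0 x − 18.2 y = -7488.26
Solving the 2×2 system: x ≈ -26.9, y ≈ 42.0 km.
Check against Station 0 (with the unrounded x, y): √((x + 62.4)²+(y − 21.5)²) = 40.99 ≈ 40.99 km. ✓

-26.9 km east, 42.0 km north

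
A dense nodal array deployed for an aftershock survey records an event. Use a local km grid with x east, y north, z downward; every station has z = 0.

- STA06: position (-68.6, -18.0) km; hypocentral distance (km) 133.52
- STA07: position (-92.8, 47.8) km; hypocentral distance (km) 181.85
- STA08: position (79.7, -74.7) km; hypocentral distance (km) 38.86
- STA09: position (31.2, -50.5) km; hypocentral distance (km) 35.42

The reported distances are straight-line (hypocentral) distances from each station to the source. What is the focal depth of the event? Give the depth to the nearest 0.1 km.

Each station gives a sphere (x−x_i)² + (y−y_i)² + z² = d_i² (stations at z=0).
Subtracting the STA06 sphere from STA07 and STA08: z² cancels, leaving linear equations in x and y:
-48.4 x + 131.6 y = -9375.11
296.6 x − 113.4 y = 23219.71
Solving: x ≈ 59.402, y ≈ -49.393 km (keep extra digits for the depth step; rounded: 59.4, -49.4).
Then from the STA06 sphere: z² = 133.52² − (x + 68.6)² − (y + 18.0)² with x = 59.402, y = -49.393, so z ≈ 21.391 ≈ 21.4 km.

depth ≈ 21.4 km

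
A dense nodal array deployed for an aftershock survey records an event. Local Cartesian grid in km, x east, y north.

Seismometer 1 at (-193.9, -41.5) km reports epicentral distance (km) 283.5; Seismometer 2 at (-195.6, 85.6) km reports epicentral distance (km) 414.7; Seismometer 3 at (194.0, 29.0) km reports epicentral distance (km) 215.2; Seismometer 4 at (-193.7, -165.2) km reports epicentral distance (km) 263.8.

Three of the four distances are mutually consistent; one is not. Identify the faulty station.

Solve using three stations at a time. Using Seismometer 1, Seismometer 3, Seismometer 4 (subtract circle equations pairwise → linear system) gives (x, y) ≈ (69.4, -146.5).
Distances from that point to each station vs reported:
  Seismometer 1: calculated 283.5 vs reported 283.5 → residual 0.0 km
  Seismometer 2: calculated 352.3 vs reported 414.7 → residual 62.4 km
  Seismometer 3: calculated 215.2 vs reported 215.2 → residual 0.0 km
  Seismometer 4: calculated 263.8 vs reported 263.8 → residual 0.0 km
Seismometer 1, Seismometer 3, Seismometer 4 are mutually consistent (residuals ≈ 0); Seismometer 2 is off by 62.4 km.

Seismometer 2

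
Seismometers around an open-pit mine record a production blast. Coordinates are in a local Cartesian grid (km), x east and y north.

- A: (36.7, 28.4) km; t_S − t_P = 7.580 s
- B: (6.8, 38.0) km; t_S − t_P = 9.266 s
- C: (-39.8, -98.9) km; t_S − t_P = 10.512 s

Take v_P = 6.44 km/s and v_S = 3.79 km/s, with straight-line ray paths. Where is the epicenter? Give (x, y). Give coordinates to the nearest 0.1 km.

(38.1, -41.4)

Distance from S−P lag: d = Δt · v_P v_S / (v_P − v_S) = Δt · (6.44·3.79)/(6.44−3.79) ≈ 9.2104·Δt.
So d_A = 69.81, d_B = 85.34, d_C = 96.82 km.
Circle about each station: (x − 36.7)² + (y − 28.4)² = 69.81²; (x − 6.8)² + (y − 38.0)² = 85.34²; (x + 39.8)² + (y + 98.9)² = 96.82².
Subtracting pairs of circle equations eliminates x²+y² and gives linear equations (the radical axes):
-59.8 x + 19.2 y = -3072.69
-153.0 x − 254.6 y = 4711.12
Solving the 2×2 system: x ≈ 38.1, y ≈ -41.4 km.
Check against A (with the unrounded x, y): √((x − 36.7)²+(y − 28.4)²) = 69.81 ≈ 69.81 km. ✓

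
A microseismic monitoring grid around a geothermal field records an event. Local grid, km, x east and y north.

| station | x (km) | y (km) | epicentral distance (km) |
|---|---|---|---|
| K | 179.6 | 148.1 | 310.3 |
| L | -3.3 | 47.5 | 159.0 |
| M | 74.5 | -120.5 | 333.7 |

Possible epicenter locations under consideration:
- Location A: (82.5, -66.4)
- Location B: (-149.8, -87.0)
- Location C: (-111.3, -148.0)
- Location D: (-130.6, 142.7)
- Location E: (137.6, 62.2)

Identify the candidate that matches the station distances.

For each candidate, compare |candidate − station| to the reported distance:
Location A: residuals K 74.8, L 16.4, M 279.0 → max 279.0 km
Location B: residuals K 94.4, L 39.9, M 106.9 → max 106.9 km
Location C: residuals K 104.8, L 64.3, M 145.9 → max 145.9 km
Location D: residuals K 0.1, L 0.0, M 0.0 → max 0.1 km
Location E: residuals K 214.7, L 17.3, M 140.4 → max 214.7 km
Only Location D has all residuals ≈ 0.

Location D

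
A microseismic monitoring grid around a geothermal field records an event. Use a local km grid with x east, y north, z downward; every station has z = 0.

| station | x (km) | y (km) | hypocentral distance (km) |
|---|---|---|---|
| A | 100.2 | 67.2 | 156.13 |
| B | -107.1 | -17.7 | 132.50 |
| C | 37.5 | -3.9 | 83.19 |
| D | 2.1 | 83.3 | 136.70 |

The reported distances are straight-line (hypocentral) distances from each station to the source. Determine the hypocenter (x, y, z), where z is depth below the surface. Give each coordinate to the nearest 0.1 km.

x ≈ 4.2 km, y ≈ -34.1 km, depth ≈ 70.0 km

Each station gives a sphere (x−x_i)² + (y−y_i)² + z² = d_i² (stations at z=0).
Subtracting the A sphere from B and C: z² cancels, leaving linear equations in x and y:
-414.6 x − 169.8 y = 4048.15
-125.4 x − 142.2 y = 4321.58
Solving: x ≈ 4.199, y ≈ -34.094 km (keep extra digits for the depth step; rounded: 4.2, -34.1).
Then from the A sphere: z² = 156.13² − (x − 100.2)² − (y − 67.2)² with x = 4.199, y = -34.094, so z ≈ 69.999 ≈ 70.0 km.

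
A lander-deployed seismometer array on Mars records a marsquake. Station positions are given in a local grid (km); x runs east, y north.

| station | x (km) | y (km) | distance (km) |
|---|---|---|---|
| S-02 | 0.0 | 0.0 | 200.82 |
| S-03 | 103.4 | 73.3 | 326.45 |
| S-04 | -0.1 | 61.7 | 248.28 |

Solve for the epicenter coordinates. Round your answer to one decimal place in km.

(-141.9, -142.1)

Circle about each station: x² + y² = 200.82²; (x − 103.4)² + (y − 73.3)² = 326.45²; (x + 0.1)² + (y − 61.7)² = 248.28².
Subtracting pairs of circle equations eliminates x²+y² and gives linear equations (the radical axes):
206.8 x + 146.6 y = -50176.48
-0.2 x + 123.4 y = -17507.39
Solving the 2×2 system: x ≈ -141.9, y ≈ -142.1 km.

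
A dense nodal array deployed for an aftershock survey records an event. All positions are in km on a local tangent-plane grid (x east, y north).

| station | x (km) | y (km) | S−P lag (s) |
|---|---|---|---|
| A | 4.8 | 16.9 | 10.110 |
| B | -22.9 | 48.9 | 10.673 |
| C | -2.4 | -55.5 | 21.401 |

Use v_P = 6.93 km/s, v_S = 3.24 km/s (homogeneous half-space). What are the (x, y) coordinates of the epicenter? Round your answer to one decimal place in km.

Distance from S−P lag: d = Δt · v_P v_S / (v_P − v_S) = Δt · (6.93·3.24)/(6.93−3.24) ≈ 6.0849·Δt.
So d_A = 61.52, d_B = 64.94, d_C = 130.22 km.
Circle about each station: (x − 4.8)² + (y − 16.9)² = 61.52²; (x + 22.9)² + (y − 48.9)² = 64.94²; (x + 2.4)² + (y + 55.5)² = 130.22².
Subtracting pairs of circle equations eliminates x²+y² and gives linear equations (the radical axes):
-55.4 x + 64.0 y = 2174.48
-14.4 x − 144.8 y = -10395.18
Solving the 2×2 system: x ≈ 39.2, y ≈ 67.9 km.
Check against A (with the unrounded x, y): √((x − 4.8)²+(y − 16.9)²) = 61.50 ≈ 61.52 km. ✓

x ≈ 39.2 km, y ≈ 67.9 km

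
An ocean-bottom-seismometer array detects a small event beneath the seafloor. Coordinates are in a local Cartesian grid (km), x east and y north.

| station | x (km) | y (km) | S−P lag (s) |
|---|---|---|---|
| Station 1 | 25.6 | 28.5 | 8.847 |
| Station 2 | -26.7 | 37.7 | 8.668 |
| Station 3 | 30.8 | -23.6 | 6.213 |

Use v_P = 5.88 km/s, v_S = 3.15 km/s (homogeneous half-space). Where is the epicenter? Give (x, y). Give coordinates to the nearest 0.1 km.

(-11.1, -19.0)

Distance from S−P lag: d = Δt · v_P v_S / (v_P − v_S) = Δt · (5.88·3.15)/(5.88−3.15) ≈ 6.7846·Δt.
So d_Station 1 = 60.02, d_Station 2 = 58.81, d_Station 3 = 42.15 km.
Circle about each station: (x − 25.6)² + (y − 28.5)² = 60.02²; (x + 26.7)² + (y − 37.7)² = 58.81²; (x − 30.8)² + (y + 23.6)² = 42.15².
Subtracting the Station 1 equation from the Station 2 and Station 3 equations removes the quadratic terms:
-104.6 x + 18.4 y = 810.35
10.4 x − 104.2 y = 1863.77
Solving the 2×2 system: x ≈ -11.1, y ≈ -19.0 km.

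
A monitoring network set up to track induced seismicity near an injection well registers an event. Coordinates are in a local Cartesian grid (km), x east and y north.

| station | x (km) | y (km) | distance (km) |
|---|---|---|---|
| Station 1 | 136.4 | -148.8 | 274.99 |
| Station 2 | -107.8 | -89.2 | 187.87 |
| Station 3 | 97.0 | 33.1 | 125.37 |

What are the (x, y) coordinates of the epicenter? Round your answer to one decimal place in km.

-20.4 km east, 77.1 km north

Circle about each station: (x − 136.4)² + (y + 148.8)² = 274.99²; (x + 107.8)² + (y + 89.2)² = 187.87²; (x − 97.0)² + (y − 33.1)² = 125.37².
Subtracting pairs of circle equations eliminates x²+y² and gives linear equations (the radical axes):
-488.4 x + 119.2 y = 19155.44
-78.8 x + 363.8 y = 29660.07
Solving the 2×2 system: x ≈ -20.4, y ≈ 77.1 km.
Check against Station 1 (with the unrounded x, y): √((x − 136.4)²+(y + 148.8)²) = 274.99 ≈ 274.99 km. ✓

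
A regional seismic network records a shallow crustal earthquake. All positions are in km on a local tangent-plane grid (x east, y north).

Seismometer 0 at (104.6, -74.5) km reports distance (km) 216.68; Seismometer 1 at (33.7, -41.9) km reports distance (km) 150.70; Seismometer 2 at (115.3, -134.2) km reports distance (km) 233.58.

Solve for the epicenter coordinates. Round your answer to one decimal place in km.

Circle about each station: (x − 104.6)² + (y + 74.5)² = 216.68²; (x − 33.7)² + (y + 41.9)² = 150.70²; (x − 115.3)² + (y + 134.2)² = 233.58².
Subtracting the Seismometer 0 equation from the Seismometer 1 and Seismometer 2 equations removes the quadratic terms:
-141.8 x + 65.2 y = 10639.62
21.4 x − 119.4 y = 7202.93
Solving the 2×2 system: x ≈ -112.0, y ≈ -80.4 km.

x ≈ -112.0 km, y ≈ -80.4 km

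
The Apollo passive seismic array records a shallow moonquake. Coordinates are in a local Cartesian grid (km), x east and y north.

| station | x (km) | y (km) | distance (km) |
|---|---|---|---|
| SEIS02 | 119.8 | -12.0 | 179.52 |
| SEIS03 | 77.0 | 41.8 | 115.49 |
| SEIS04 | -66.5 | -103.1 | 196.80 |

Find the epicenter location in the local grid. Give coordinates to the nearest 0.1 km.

(-28.0, 89.9)

Circle about each station: (x − 119.8)² + (y + 12.0)² = 179.52²; (x − 77.0)² + (y − 41.8)² = 115.49²; (x + 66.5)² + (y + 103.1)² = 196.80².
Subtracting pairs of circle equations eliminates x²+y² and gives linear equations (the radical axes):
-85.6 x + 107.6 y = 12069.69
-372.6 x − 182.2 y = -5946.99
Solving the 2×2 system: x ≈ -28.0, y ≈ 89.9 km.
Check against SEIS02 (with the unrounded x, y): √((x − 119.8)²+(y + 12.0)²) = 179.52 ≈ 179.52 km. ✓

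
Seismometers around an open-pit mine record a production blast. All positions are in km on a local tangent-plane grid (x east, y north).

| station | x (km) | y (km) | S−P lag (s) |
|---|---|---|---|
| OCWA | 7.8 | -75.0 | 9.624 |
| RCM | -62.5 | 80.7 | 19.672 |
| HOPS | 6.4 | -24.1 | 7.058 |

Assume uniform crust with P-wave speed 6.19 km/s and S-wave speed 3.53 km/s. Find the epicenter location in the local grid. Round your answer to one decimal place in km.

x ≈ 64.2 km, y ≈ -19.6 km

Distance from S−P lag: d = Δt · v_P v_S / (v_P − v_S) = Δt · (6.19·3.53)/(6.19−3.53) ≈ 8.2145·Δt.
So d_OCWA = 79.06, d_RCM = 161.60, d_HOPS = 57.98 km.
Circle about each station: (x − 7.8)² + (y + 75.0)² = 79.06²; (x + 62.5)² + (y − 80.7)² = 161.60²; (x − 6.4)² + (y + 24.1)² = 57.98².
Subtracting pairs of circle equations eliminates x²+y² and gives linear equations (the radical axes):
-140.6 x + 311.4 y = -15131.18
-2.8 x + 101.8 y = -2175.27
Solving the 2×2 system: x ≈ 64.2, y ≈ -19.6 km.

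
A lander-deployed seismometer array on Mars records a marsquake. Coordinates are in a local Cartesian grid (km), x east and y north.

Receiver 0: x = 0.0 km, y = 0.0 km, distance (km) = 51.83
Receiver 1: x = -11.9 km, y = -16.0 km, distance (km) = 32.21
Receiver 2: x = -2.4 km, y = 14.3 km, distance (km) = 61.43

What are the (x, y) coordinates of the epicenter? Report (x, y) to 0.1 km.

(-36.5, -36.8)

Circle about each station: x² + y² = 51.83²; (x + 11.9)² + (y + 16.0)² = 32.21²; (x + 2.4)² + (y − 14.3)² = 61.43².
Subtracting pairs of circle equations eliminates x²+y² and gives linear equations (the radical axes):
-23.8 x − 32.0 y = 2046.47
-4.8 x + 28.6 y = -877.05
Solving the 2×2 system: x ≈ -36.5, y ≈ -36.8 km.
Check against Receiver 0 (with the unrounded x, y): √(x²+y²) = 51.84 ≈ 51.83 km. ✓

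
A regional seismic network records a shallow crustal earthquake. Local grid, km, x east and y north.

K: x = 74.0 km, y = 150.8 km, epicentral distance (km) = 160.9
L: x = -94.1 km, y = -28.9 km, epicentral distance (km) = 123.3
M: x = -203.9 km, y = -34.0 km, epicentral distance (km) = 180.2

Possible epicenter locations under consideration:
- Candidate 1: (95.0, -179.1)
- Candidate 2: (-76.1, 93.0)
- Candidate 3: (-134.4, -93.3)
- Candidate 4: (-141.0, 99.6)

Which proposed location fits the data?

Candidate 2

For each candidate, compare |candidate − station| to the reported distance:
Candidate 1: residuals K 169.7, L 118.2, M 152.1 → max 169.7 km
Candidate 2: residuals K 0.1, L 0.1, M 0.0 → max 0.1 km
Candidate 3: residuals K 160.1, L 47.3, M 88.8 → max 160.1 km
Candidate 4: residuals K 60.1, L 13.5, M 32.5 → max 60.1 km
Only Candidate 2 has all residuals ≈ 0.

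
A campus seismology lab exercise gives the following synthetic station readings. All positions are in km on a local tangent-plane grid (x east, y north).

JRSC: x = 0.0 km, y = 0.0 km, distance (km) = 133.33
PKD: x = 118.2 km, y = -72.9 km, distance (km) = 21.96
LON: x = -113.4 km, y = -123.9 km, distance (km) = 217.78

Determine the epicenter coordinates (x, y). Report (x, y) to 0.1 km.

Circle about each station: x² + y² = 133.33²; (x − 118.2)² + (y + 72.9)² = 21.96²; (x + 113.4)² + (y + 123.9)² = 217.78².
Subtracting the JRSC equation from the PKD and LON equations removes the quadratic terms:
236.4 x − 145.8 y = 36580.30
-226.8 x − 247.8 y = -1440.47
Solving the 2×2 system: x ≈ 101.2, y ≈ -86.8 km.
Check against JRSC (with the unrounded x, y): √(x²+y²) = 133.33 ≈ 133.33 km. ✓

x ≈ 101.2 km, y ≈ -86.8 km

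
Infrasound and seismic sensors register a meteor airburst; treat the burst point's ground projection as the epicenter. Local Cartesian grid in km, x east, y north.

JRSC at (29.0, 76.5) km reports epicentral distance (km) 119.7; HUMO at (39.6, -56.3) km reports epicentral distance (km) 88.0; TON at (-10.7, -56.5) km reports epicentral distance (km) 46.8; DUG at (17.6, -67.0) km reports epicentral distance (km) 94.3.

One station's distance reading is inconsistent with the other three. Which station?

Solve using three stations at a time. Using JRSC, HUMO, TON (subtract circle equations pairwise → linear system) gives (x, y) ≈ (-40.9, -20.7).
Distances from that point to each station vs reported:
  JRSC: calculated 119.7 vs reported 119.7 → residual 0.0 km
  HUMO: calculated 88.0 vs reported 88.0 → residual 0.0 km
  TON: calculated 46.8 vs reported 46.8 → residual 0.0 km
  DUG: calculated 74.6 vs reported 94.3 → residual 19.7 km
JRSC, HUMO, TON are mutually consistent (residuals ≈ 0); DUG is off by 19.7 km.

DUG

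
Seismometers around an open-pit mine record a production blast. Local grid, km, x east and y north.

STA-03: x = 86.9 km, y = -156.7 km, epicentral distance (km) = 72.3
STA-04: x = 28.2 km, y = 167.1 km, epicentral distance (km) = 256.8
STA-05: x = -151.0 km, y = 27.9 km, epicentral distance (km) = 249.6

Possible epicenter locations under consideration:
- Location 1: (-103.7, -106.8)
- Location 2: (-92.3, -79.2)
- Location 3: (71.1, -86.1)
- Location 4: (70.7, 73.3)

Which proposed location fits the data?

Location 3

For each candidate, compare |candidate − station| to the reported distance:
Location 1: residuals STA-03 124.7, STA-04 47.2, STA-05 106.8 → max 124.7 km
Location 2: residuals STA-03 122.9, STA-04 17.4, STA-05 127.5 → max 127.5 km
Location 3: residuals STA-03 0.0, STA-04 0.0, STA-05 0.0 → max 0.0 km
Location 4: residuals STA-03 158.3, STA-04 153.8, STA-05 23.3 → max 158.3 km
Only Location 3 has all residuals ≈ 0.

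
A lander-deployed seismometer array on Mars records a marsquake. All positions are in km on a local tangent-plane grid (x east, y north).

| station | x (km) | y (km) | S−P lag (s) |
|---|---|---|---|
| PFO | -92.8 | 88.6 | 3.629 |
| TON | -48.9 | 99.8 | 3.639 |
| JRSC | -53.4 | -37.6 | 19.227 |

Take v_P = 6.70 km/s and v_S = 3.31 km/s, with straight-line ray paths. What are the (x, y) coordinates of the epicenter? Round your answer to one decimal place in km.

x ≈ -69.1 km, y ≈ 87.2 km

Distance from S−P lag: d = Δt · v_P v_S / (v_P − v_S) = Δt · (6.70·3.31)/(6.70−3.31) ≈ 6.5419·Δt.
So d_PFO = 23.74, d_TON = 23.81, d_JRSC = 125.78 km.
Circle about each station: (x + 92.8)² + (y − 88.6)² = 23.74²; (x + 48.9)² + (y − 99.8)² = 23.81²; (x + 53.4)² + (y + 37.6)² = 125.78².
Subtracting pairs of circle equations eliminates x²+y² and gives linear equations (the radical axes):
87.8 x + 22.4 y = -4113.88
78.8 x − 252.4 y = -27453.50
Solving the 2×2 system: x ≈ -69.1, y ≈ 87.2 km.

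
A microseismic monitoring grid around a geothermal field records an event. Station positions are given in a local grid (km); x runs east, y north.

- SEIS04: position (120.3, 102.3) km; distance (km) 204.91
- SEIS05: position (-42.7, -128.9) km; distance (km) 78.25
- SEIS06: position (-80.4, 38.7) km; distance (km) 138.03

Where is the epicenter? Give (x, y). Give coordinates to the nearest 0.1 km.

Circle about each station: (x − 120.3)² + (y − 102.3)² = 204.91²; (x + 42.7)² + (y + 128.9)² = 78.25²; (x + 80.4)² + (y − 38.7)² = 138.03².
Subtracting pairs of circle equations eliminates x²+y² and gives linear equations (the radical axes):
-326.0 x − 462.4 y = 29366.17
-401.4 x − 127.2 y = 5960.30
Solving the 2×2 system: x ≈ 6.8, y ≈ -68.3 km.

6.8 km east, -68.3 km north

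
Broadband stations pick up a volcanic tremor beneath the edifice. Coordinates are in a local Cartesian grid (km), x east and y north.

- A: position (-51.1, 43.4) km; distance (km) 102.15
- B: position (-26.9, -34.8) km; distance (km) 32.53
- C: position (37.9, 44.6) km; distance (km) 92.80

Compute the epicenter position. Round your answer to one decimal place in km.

(4.8, -42.1)

Circle about each station: (x + 51.1)² + (y − 43.4)² = 102.15²; (x + 26.9)² + (y + 34.8)² = 32.53²; (x − 37.9)² + (y − 44.6)² = 92.80².
Subtracting the A equation from the B and C equations removes the quadratic terms:
48.4 x − 156.4 y = 6816.30
178.0 x + 2.4 y = 753.58
Solving the 2×2 system: x ≈ 4.8, y ≈ -42.1 km.
Check against A (with the unrounded x, y): √((x + 51.1)²+(y − 43.4)²) = 102.15 ≈ 102.15 km. ✓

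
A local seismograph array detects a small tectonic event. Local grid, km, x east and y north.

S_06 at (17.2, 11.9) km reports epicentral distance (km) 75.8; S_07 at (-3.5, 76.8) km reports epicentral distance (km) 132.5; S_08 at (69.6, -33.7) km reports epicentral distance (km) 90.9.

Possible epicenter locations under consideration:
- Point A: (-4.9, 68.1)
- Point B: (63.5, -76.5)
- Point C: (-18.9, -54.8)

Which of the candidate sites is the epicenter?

Point C

For each candidate, compare |candidate − station| to the reported distance:
Point A: residuals S_06 15.4, S_07 123.7, S_08 35.2 → max 123.7 km
Point B: residuals S_06 24.0, S_07 34.8, S_08 47.7 → max 47.7 km
Point C: residuals S_06 0.0, S_07 0.0, S_08 0.1 → max 0.1 km
Only Point C has all residuals ≈ 0.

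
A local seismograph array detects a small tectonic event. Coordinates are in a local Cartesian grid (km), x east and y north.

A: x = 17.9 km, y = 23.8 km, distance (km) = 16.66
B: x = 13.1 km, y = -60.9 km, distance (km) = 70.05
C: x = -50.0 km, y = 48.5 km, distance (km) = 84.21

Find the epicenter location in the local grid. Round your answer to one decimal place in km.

x ≈ 24.0 km, y ≈ 8.3 km

Circle about each station: (x − 17.9)² + (y − 23.8)² = 16.66²; (x − 13.1)² + (y + 60.9)² = 70.05²; (x + 50.0)² + (y − 48.5)² = 84.21².
Subtracting the A equation from the B and C equations removes the quadratic terms:
-9.6 x − 169.4 y = -1635.88
-135.8 x + 49.4 y = -2848.37
Solving the 2×2 system: x ≈ 24.0, y ≈ 8.3 km.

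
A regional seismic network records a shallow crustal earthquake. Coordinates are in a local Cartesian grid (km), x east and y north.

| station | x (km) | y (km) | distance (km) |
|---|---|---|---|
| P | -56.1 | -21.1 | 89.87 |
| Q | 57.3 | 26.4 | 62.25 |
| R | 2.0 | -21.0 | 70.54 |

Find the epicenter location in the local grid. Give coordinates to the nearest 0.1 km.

Circle about each station: (x + 56.1)² + (y + 21.1)² = 89.87²; (x − 57.3)² + (y − 26.4)² = 62.25²; (x − 2.0)² + (y + 21.0)² = 70.54².
Subtracting the P equation from the Q and R equations removes the quadratic terms:
226.8 x + 95.0 y = 4589.38
116.2 x + 0.2 y = -46.69
Solving the 2×2 system: x ≈ -0.5, y ≈ 49.5 km.
Check against P (with the unrounded x, y): √((x + 56.1)²+(y + 21.1)²) = 89.85 ≈ 89.87 km. ✓

x ≈ -0.5 km, y ≈ 49.5 km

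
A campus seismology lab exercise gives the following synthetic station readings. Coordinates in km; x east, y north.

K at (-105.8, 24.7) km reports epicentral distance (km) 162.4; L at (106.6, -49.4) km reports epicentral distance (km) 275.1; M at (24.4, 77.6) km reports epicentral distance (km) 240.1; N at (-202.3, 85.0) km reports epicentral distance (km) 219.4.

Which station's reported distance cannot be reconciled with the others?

Solve using three stations at a time. Using K, L, N (subtract circle equations pairwise → linear system) gives (x, y) ≈ (-156.6, -129.7).
Distances from that point to each station vs reported:
  K: calculated 162.5 vs reported 162.4 → residual 0.1 km
  L: calculated 275.2 vs reported 275.1 → residual 0.1 km
  M: calculated 275.2 vs reported 240.1 → residual 35.1 km
  N: calculated 219.5 vs reported 219.4 → residual 0.1 km
K, L, N are mutually consistent (residuals ≈ 0); M is off by 35.1 km.

M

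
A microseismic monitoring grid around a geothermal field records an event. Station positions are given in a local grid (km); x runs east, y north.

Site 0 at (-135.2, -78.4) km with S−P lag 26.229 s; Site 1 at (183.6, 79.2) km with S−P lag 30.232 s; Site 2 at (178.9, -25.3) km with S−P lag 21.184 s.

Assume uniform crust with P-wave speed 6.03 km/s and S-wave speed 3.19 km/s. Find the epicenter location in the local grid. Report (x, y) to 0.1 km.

(42.2, -68.9)

Distance from S−P lag: d = Δt · v_P v_S / (v_P − v_S) = Δt · (6.03·3.19)/(6.03−3.19) ≈ 6.7731·Δt.
So d_Site 0 = 177.65, d_Site 1 = 204.77, d_Site 2 = 143.48 km.
Circle about each station: (x + 135.2)² + (y + 78.4)² = 177.65²; (x − 183.6)² + (y − 79.2)² = 204.77²; (x − 178.9)² + (y + 25.3)² = 143.48².
Subtracting the Site 0 equation from the Site 1 and Site 2 equations removes the quadratic terms:
637.6 x + 315.2 y = 5184.77
628.2 x + 106.2 y = 19192.71
Solving the 2×2 system: x ≈ 42.2, y ≈ -68.9 km.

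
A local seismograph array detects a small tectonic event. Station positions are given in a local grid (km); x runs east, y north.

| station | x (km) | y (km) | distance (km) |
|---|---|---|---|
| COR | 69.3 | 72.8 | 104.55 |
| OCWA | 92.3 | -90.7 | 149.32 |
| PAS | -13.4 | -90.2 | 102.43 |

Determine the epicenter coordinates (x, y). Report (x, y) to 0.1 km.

Circle about each station: (x − 69.3)² + (y − 72.8)² = 104.55²; (x − 92.3)² + (y + 90.7)² = 149.32²; (x + 13.4)² + (y + 90.2)² = 102.43².
Subtracting the COR equation from the OCWA and PAS equations removes the quadratic terms:
46.0 x − 327.0 y = -4722.31
-165.4 x − 326.0 y = -1347.93
Solving the 2×2 system: x ≈ -15.9, y ≈ 12.2 km.
Check against COR (with the unrounded x, y): √((x − 69.3)²+(y − 72.8)²) = 104.55 ≈ 104.55 km. ✓

(-15.9, 12.2)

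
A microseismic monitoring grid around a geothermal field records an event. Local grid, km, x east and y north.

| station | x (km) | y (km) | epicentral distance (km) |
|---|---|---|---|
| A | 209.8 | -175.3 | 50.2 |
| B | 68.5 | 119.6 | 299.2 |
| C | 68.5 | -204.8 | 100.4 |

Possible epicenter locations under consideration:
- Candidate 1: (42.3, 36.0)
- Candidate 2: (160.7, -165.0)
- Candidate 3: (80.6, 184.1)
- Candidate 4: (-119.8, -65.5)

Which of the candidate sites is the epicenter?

Candidate 2

For each candidate, compare |candidate − station| to the reported distance:
Candidate 1: residuals A 219.4, B 211.6, C 141.8 → max 219.4 km
Candidate 2: residuals A 0.0, B 0.0, C 0.0 → max 0.0 km
Candidate 3: residuals A 331.7, B 233.6, C 288.7 → max 331.7 km
Candidate 4: residuals A 297.2, B 35.2, C 133.8 → max 297.2 km
Only Candidate 2 has all residuals ≈ 0.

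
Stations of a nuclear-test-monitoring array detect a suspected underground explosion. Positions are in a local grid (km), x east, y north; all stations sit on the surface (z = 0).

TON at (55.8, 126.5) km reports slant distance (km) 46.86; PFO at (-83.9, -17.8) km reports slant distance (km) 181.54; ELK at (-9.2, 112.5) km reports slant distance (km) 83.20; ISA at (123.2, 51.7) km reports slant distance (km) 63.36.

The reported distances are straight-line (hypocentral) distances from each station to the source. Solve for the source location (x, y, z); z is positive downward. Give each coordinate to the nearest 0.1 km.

Each station gives a sphere (x−x_i)² + (y−y_i)² + z² = d_i² (stations at z=0).
Subtracting the TON sphere from PFO and ELK: z² cancels, leaving linear equations in x and y:
-279.4 x − 288.6 y = -42520.75
-130.0 x − 28.0 y = -11101.38
Solving: x ≈ 67.799, y ≈ 81.697 km (keep extra digits for the depth step; rounded: 67.8, 81.7).
Then from the TON sphere: z² = 46.86² − (x − 55.8)² − (y − 126.5)² with x = 67.799, y = 81.697, so z ≈ 6.676 ≈ 6.7 km.

(67.8, 81.7, 6.7)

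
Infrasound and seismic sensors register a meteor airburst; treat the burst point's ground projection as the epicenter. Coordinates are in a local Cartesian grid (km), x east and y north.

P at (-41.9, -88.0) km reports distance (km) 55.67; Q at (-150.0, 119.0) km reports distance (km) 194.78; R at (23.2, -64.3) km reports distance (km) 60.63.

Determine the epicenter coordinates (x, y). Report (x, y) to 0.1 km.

Circle about each station: (x + 41.9)² + (y + 88.0)² = 55.67²; (x + 150.0)² + (y − 119.0)² = 194.78²; (x − 23.2)² + (y + 64.3)² = 60.63².
Subtracting the P equation from the Q and R equations removes the quadratic terms:
-216.2 x + 414.0 y = -7678.71
130.2 x + 47.4 y = -5403.73
Solving the 2×2 system: x ≈ -29.2, y ≈ -33.8 km.
Check against P (with the unrounded x, y): √((x + 41.9)²+(y + 88.0)²) = 55.67 ≈ 55.67 km. ✓

(-29.2, -33.8)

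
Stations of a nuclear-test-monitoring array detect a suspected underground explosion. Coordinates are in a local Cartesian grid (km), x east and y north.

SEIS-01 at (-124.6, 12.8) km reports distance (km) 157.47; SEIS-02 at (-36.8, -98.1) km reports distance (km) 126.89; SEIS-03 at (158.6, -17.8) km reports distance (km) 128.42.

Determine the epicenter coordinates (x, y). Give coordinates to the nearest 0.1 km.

32.8 km east, 8.0 km north

Circle about each station: (x + 124.6)² + (y − 12.8)² = 157.47²; (x + 36.8)² + (y + 98.1)² = 126.89²; (x − 158.6)² + (y + 17.8)² = 128.42².
Subtracting the SEIS-01 equation from the SEIS-02 and SEIS-03 equations removes the quadratic terms:
175.6 x − 221.8 y = 3984.58
566.4 x − 61.2 y = 18086.90
Solving the 2×2 system: x ≈ 32.8, y ≈ 8.0 km.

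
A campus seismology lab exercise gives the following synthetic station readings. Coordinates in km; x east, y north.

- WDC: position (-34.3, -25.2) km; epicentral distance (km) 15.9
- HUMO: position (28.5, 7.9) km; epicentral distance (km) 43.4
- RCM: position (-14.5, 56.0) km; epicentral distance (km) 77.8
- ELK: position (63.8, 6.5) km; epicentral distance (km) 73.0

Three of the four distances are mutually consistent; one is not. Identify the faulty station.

WDC

Solve using three stations at a time. Using HUMO, RCM, ELK (subtract circle equations pairwise → linear system) gives (x, y) ≈ (-3.8, -21.0).
Distances from that point to each station vs reported:
  WDC: calculated 30.8 vs reported 15.9 → residual 14.9 km
  HUMO: calculated 43.3 vs reported 43.4 → residual 0.1 km
  RCM: calculated 77.8 vs reported 77.8 → residual 0.0 km
  ELK: calculated 73.0 vs reported 73.0 → residual 0.0 km
HUMO, RCM, ELK are mutually consistent (residuals ≈ 0); WDC is off by 14.9 km.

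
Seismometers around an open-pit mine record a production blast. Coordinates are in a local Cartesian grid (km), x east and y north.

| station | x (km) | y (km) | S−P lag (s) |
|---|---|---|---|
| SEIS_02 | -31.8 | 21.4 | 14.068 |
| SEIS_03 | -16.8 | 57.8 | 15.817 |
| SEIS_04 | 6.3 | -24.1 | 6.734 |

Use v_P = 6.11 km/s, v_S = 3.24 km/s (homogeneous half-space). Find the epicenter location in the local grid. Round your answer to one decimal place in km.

x ≈ 52.7 km, y ≈ -26.3 km

Distance from S−P lag: d = Δt · v_P v_S / (v_P − v_S) = Δt · (6.11·3.24)/(6.11−3.24) ≈ 6.8977·Δt.
So d_SEIS_02 = 97.04, d_SEIS_03 = 109.10, d_SEIS_04 = 46.45 km.
Circle about each station: (x + 31.8)² + (y − 21.4)² = 97.04²; (x + 16.8)² + (y − 57.8)² = 109.10²; (x − 6.3)² + (y + 24.1)² = 46.45².
Subtracting pairs of circle equations eliminates x²+y² and gives linear equations (the radical axes):
30.0 x + 72.8 y = -332.17
76.2 x − 91.0 y = 6410.46
Solving the 2×2 system: x ≈ 52.7, y ≈ -26.3 km.
Check against SEIS_02 (with the unrounded x, y): √((x + 31.8)²+(y − 21.4)²) = 97.05 ≈ 97.04 km. ✓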